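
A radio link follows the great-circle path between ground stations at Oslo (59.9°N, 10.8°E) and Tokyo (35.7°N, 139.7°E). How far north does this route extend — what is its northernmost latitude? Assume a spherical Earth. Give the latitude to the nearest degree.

≈ 71°N

The great circle lies in the plane with unit normal n̂ = (p₁ × p₂)/|p₁ × p₂|.
Here n̂_z ≈ +0.327; the vertex latitude is φ_max = arccos|n̂_z| ≈ 70.9°.
Check via Clairaut: cos φ_max = |cos φ₁| · sin C = cos(59.9°)·sin(40.7°) ≈ 0.327, again giving ≈ 70.9°.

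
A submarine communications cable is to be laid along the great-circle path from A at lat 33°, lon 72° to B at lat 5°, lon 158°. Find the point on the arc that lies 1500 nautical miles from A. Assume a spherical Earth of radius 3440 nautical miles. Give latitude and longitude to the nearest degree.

≈ lat 30°, lon 101°

Write both endpoints as unit vectors p₁, p₂ with components (cos φ cos λ, cos φ sin λ, sin φ).
The central angle between the endpoints is δ = arccos(p₁·p₂) ≈ 1.465 rad (83.9°). The total great-circle distance is δ·R ≈ 1.465 × 3440 ≈ 5039 nmi, so the target fraction is f = 1500/5039 ≈ 0.298.
Interpolate at f ≈ 0.298 with slerp weights a = sin((1−f)δ)/sin δ ≈ 0.862, b = sin(fδ)/sin δ ≈ 0.425.
p = a·p₁ + b·p₂ ≈ (-0.169, 0.846, 0.506); φ = arcsin(p_z) ≈ 30.41°, λ = atan2(p_y, p_x) ≈ 101.30°.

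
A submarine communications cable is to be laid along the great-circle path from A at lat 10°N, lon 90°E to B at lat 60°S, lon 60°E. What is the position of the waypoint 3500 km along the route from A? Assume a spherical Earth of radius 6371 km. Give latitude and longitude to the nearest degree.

Write both endpoints as unit vectors p₁, p₂ with components (cos φ cos λ, cos φ sin λ, sin φ).
The central angle between the endpoints is δ = arccos(p₁·p₂) ≈ 1.291 rad (74.0°). The total great-circle distance is δ·R ≈ 1.291 × 6371 ≈ 8226 km, so the target fraction is f = 3500/8226 ≈ 0.425.
Interpolate at f ≈ 0.425 with slerp weights a = sin((1−f)δ)/sin δ ≈ 0.703, b = sin(fδ)/sin δ ≈ 0.543.
p = a·p₁ + b·p₂ ≈ (0.136, 0.927, -0.348); φ = arcsin(p_z) ≈ -20.39°, λ = atan2(p_y, p_x) ≈ 81.67°.

≈ lat 20°S, lon 82°E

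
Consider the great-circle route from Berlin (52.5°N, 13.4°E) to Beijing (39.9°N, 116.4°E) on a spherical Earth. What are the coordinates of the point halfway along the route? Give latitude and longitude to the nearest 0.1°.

Write both endpoints as unit vectors p₁, p₂ with components (cos φ cos λ, cos φ sin λ, sin φ).
The central angle between the endpoints is δ = arccos(p₁·p₂) ≈ 1.155 rad (66.2°).
Interpolate at f = 1/2 with slerp weights a = sin((1−f)δ)/sin δ ≈ 0.597, b = sin(fδ)/sin δ ≈ 0.597.
p = a·p₁ + b·p₂ ≈ (0.150, 0.494, 0.856); φ = arcsin(p_z) ≈ 58.90°, λ = atan2(p_y, p_x) ≈ 73.14°.

≈ (58.9°N, 73.1°E)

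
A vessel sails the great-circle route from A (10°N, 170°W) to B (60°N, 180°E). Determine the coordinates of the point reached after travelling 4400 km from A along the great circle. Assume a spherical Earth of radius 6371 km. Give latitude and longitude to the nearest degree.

Convert each endpoint to a unit vector on the sphere (x = cos φ cos λ, y = cos φ sin λ, z = sin φ).
The central angle between the endpoints is δ = arccos(p₁·p₂) ≈ 0.882 rad (50.6°). The total great-circle distance is δ·R ≈ 0.882 × 6371 ≈ 5622 km, so the target fraction is f = 4400/5622 ≈ 0.783.
Interpolate at f ≈ 0.783 with slerp weights a = sin((1−f)δ)/sin δ ≈ 0.247, b = sin(fδ)/sin δ ≈ 0.825.
p = a·p₁ + b·p₂ ≈ (-0.652, -0.042, 0.757); φ = arcsin(p_z) ≈ 49.22°, λ = atan2(p_y, p_x) ≈ -176.30°.

≈ (49°N, 176°W)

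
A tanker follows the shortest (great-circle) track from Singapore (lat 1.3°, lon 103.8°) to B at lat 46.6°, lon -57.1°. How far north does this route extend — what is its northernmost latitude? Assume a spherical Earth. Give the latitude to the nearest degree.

The great circle lies in the plane with unit normal n̂ = (p₁ × p₂)/|p₁ × p₂|.
Here n̂_z ≈ -0.290; the vertex latitude is φ_max = arccos|n̂_z| ≈ 73.1°.

≈ 73°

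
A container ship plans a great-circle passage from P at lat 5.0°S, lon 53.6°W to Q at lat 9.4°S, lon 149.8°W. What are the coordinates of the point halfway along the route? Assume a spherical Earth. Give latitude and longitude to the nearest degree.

Write both endpoints as unit vectors p₁, p₂ with components (cos φ cos λ, cos φ sin λ, sin φ).
The central angle between the endpoints is δ = arccos(p₁·p₂) ≈ 1.663 rad (95.3°).
Interpolate at f = 1/2 with slerp weights a = sin((1−f)δ)/sin δ ≈ 0.742, b = sin(fδ)/sin δ ≈ 0.742.
p = a·p₁ + b·p₂ ≈ (-0.194, -0.963, -0.186); φ = arcsin(p_z) ≈ -10.71°, λ = atan2(p_y, p_x) ≈ -101.39°.

≈ lat 11°S, lon 101°W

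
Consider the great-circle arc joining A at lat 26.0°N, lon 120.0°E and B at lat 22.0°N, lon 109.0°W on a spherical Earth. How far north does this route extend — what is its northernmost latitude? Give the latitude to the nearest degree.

The great circle lies in the plane with unit normal n̂ = (p₁ × p₂)/|p₁ × p₂|.
Here n̂_z ≈ +0.681; the vertex latitude is φ_max = arccos|n̂_z| ≈ 47.1°.
Check via Clairaut: cos φ_max = |cos φ₁| · sin C = cos(26.0°)·sin(49.2°) ≈ 0.681, again giving ≈ 47.1°.

≈ 47°N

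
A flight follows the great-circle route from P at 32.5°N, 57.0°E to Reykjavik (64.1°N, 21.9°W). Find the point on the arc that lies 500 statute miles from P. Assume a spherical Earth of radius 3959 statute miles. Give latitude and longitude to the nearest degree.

≈ 39°N, 52°E

Write both endpoints as unit vectors p₁, p₂ with components (cos φ cos λ, cos φ sin λ, sin φ).
The central angle between the endpoints is δ = arccos(p₁·p₂) ≈ 0.983 rad (56.3°). The total great-circle distance is δ·R ≈ 0.983 × 3959 ≈ 3893 mi, so the target fraction is f = 500/3893 ≈ 0.128.
Interpolate at f ≈ 0.128 with slerp weights a = sin((1−f)δ)/sin δ ≈ 0.908, b = sin(fδ)/sin δ ≈ 0.151.
p = a·p₁ + b·p₂ ≈ (0.478, 0.618, 0.624); φ = arcsin(p_z) ≈ 38.61°, λ = atan2(p_y, p_x) ≈ 52.24°.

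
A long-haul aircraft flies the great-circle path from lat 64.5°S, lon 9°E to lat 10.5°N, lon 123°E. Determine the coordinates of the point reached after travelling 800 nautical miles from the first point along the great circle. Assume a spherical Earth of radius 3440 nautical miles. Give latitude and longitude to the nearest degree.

≈ lat 65°S, lon 41°E

Write both endpoints as unit vectors p₁, p₂ with components (cos φ cos λ, cos φ sin λ, sin φ).
The central angle between the endpoints is δ = arccos(p₁·p₂) ≈ 1.914 rad (109.7°). The total great-circle distance is δ·R ≈ 1.914 × 3440 ≈ 6585 nmi, so the target fraction is f = 800/6585 ≈ 0.121.
Interpolate at f ≈ 0.121 with slerp weights a = sin((1−f)δ)/sin δ ≈ 1.055, b = sin(fδ)/sin δ ≈ 0.245.
p = a·p₁ + b·p₂ ≈ (0.318, 0.273, -0.908); φ = arcsin(p_z) ≈ -65.24°, λ = atan2(p_y, p_x) ≈ 40.66°.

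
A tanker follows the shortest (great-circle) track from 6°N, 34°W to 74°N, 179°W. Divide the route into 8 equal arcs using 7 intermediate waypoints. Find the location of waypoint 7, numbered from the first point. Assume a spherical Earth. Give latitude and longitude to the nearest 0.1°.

Write both endpoints as unit vectors p₁, p₂ with components (cos φ cos λ, cos φ sin λ, sin φ).
The central angle between the endpoints is δ = arccos(p₁·p₂) ≈ 1.695 rad (97.1°).
Interpolate at f = 7/8 with slerp weights a = sin((1−f)δ)/sin δ ≈ 0.212, b = sin(fδ)/sin δ ≈ 1.004.
p = a·p₁ + b·p₂ ≈ (-0.102, -0.123, 0.987); φ = arcsin(p_z) ≈ 80.82°, λ = atan2(p_y, p_x) ≈ -129.71°.

≈ 80.8°N, 129.7°W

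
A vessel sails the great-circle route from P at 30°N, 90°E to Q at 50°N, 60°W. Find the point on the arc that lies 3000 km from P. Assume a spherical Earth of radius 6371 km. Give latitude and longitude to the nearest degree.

From cos δ = sin φ₁ sin φ₂ + cos φ₁ cos φ₂ cos Δλ, the central angle is δ ≈ 1.670 rad (95.7°). The total great-circle distance is δ·R ≈ 1.670 × 6371 ≈ 10640 km, so the target fraction is f = 3000/10640 ≈ 0.282.
Interpolate at f ≈ 0.282 with slerp weights a = sin((1−f)δ)/sin δ ≈ 0.936, b = sin(fδ)/sin δ ≈ 0.456.
p = a·p₁ + b·p₂ ≈ (0.147, 0.557, 0.817); φ = arcsin(p_z) ≈ 54.83°, λ = atan2(p_y, p_x) ≈ 75.26°.

≈ 55°N, 75°E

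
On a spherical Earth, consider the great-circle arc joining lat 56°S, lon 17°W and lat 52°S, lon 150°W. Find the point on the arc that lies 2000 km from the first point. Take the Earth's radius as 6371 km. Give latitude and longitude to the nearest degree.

≈ lat 70°S, lon 43°W

The haversine formula gives a central angle δ ≈ 1.139 rad (65.3°) between the endpoints. The total great-circle distance is δ·R ≈ 1.139 × 6371 ≈ 7257 km, so the target fraction is f = 2000/7257 ≈ 0.276.
Interpolate at f ≈ 0.276 with slerp weights a = sin((1−f)δ)/sin δ ≈ 0.809, b = sin(fδ)/sin δ ≈ 0.340.
p = a·p₁ + b·p₂ ≈ (0.251, -0.237, -0.938); φ = arcsin(p_z) ≈ -69.80°, λ = atan2(p_y, p_x) ≈ -43.32°.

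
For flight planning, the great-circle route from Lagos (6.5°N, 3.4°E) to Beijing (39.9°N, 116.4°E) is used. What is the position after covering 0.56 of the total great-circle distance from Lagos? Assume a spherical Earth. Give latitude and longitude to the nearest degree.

≈ 40°N, 56°E

Write both endpoints as unit vectors p₁, p₂ with components (cos φ cos λ, cos φ sin λ, sin φ).
The central angle between the endpoints is δ = arccos(p₁·p₂) ≈ 1.798 rad (103.0°).
Interpolate at f = 0.56 with slerp weights a = sin((1−f)δ)/sin δ ≈ 0.730, b = sin(fδ)/sin δ ≈ 0.867.
p = a·p₁ + b·p₂ ≈ (0.428, 0.639, 0.639); φ = arcsin(p_z) ≈ 39.72°, λ = atan2(p_y, p_x) ≈ 56.19°.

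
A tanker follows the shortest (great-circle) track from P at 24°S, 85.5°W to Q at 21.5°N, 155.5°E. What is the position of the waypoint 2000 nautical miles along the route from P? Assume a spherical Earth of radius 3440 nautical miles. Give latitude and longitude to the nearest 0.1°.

Convert each endpoint to a unit vector on the sphere (x = cos φ cos λ, y = cos φ sin λ, z = sin φ).
The central angle between the endpoints is δ = arccos(p₁·p₂) ≈ 2.167 rad (124.1°). The total great-circle distance is δ·R ≈ 2.167 × 3440 ≈ 7453 nmi, so the target fraction is f = 2000/7453 ≈ 0.268.
Interpolate at f ≈ 0.268 with slerp weights a = sin((1−f)δ)/sin δ ≈ 1.208, b = sin(fδ)/sin δ ≈ 0.664.
p = a·p₁ + b·p₂ ≈ (-0.475, -0.844, -0.248); φ = arcsin(p_z) ≈ -14.37°, λ = atan2(p_y, p_x) ≈ -119.37°.

≈ 14.4°S, 119.4°W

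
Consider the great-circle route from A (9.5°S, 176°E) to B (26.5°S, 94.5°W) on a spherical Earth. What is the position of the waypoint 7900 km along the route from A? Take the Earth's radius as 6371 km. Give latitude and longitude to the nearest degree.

≈ (28°S, 111°W)

From cos δ = sin φ₁ sin φ₂ + cos φ₁ cos φ₂ cos Δλ, the central angle is δ ≈ 1.489 rad (85.3°). The total great-circle distance is δ·R ≈ 1.489 × 6371 ≈ 9489 km, so the target fraction is f = 7900/9489 ≈ 0.833.
Interpolate at f ≈ 0.833 with slerp weights a = sin((1−f)δ)/sin δ ≈ 0.248, b = sin(fδ)/sin δ ≈ 0.949.
p = a·p₁ + b·p₂ ≈ (-0.310, -0.830, -0.464); φ = arcsin(p_z) ≈ -27.66°, λ = atan2(p_y, p_x) ≈ -110.51°.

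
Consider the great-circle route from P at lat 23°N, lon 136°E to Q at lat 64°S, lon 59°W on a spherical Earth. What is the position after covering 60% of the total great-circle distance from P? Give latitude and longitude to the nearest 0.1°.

≈ lat 58.2°S, lon 154.6°E

Convert each endpoint to a unit vector on the sphere (x = cos φ cos λ, y = cos φ sin λ, z = sin φ).
The central angle between the endpoints is δ = arccos(p₁·p₂) ≈ 2.405 rad (137.8°).
Interpolate at f = 0.60 with slerp weights a = sin((1−f)δ)/sin δ ≈ 1.222, b = sin(fδ)/sin δ ≈ 1.477.
p = a·p₁ + b·p₂ ≈ (-0.475, 0.226, -0.850); φ = arcsin(p_z) ≈ -58.23°, λ = atan2(p_y, p_x) ≈ 154.56°.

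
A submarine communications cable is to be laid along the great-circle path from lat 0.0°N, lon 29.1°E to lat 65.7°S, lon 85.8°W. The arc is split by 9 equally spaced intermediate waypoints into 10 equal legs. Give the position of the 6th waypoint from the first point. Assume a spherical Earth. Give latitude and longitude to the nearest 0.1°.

Write both endpoints as unit vectors p₁, p₂ with components (cos φ cos λ, cos φ sin λ, sin φ).
The central angle between the endpoints is δ = arccos(p₁·p₂) ≈ 1.745 rad (100.0°).
Interpolate at f = 6/10 with slerp weights a = sin((1−f)δ)/sin δ ≈ 0.653, b = sin(fδ)/sin δ ≈ 0.879.
p = a·p₁ + b·p₂ ≈ (0.597, -0.043, -0.801); φ = arcsin(p_z) ≈ -53.26°, λ = atan2(p_y, p_x) ≈ -4.17°.

≈ lat 53.3°S, lon 4.2°W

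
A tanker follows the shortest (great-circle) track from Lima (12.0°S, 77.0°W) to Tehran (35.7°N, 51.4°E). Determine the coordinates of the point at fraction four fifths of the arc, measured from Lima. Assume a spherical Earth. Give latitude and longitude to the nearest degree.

From cos δ = sin φ₁ sin φ₂ + cos φ₁ cos φ₂ cos Δλ, the central angle is δ ≈ 2.233 rad (127.9°).
Interpolate at f = 4/5 with slerp weights a = sin((1−f)δ)/sin δ ≈ 0.548, b = sin(fδ)/sin δ ≈ 1.239.
p = a·p₁ + b·p₂ ≈ (0.748, 0.264, 0.609); φ = arcsin(p_z) ≈ 37.51°, λ = atan2(p_y, p_x) ≈ 19.45°.

≈ (38°N, 19°E)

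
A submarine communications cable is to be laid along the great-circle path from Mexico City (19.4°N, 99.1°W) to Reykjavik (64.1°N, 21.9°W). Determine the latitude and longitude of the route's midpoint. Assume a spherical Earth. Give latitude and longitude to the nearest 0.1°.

≈ 47.6°N, 76.8°W

Write both endpoints as unit vectors p₁, p₂ with components (cos φ cos λ, cos φ sin λ, sin φ).
The central angle between the endpoints is δ = arccos(p₁·p₂) ≈ 1.170 rad (67.0°).
Interpolate at f = 1/2 with slerp weights a = sin((1−f)δ)/sin δ ≈ 0.600, b = sin(fδ)/sin δ ≈ 0.600.
p = a·p₁ + b·p₂ ≈ (0.154, -0.656, 0.739); φ = arcsin(p_z) ≈ 47.62°, λ = atan2(p_y, p_x) ≈ -76.83°.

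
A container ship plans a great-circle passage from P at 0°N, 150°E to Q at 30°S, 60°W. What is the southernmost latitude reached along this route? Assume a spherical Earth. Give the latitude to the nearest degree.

The great circle lies in the plane with unit normal n̂ = (p₁ × p₂)/|p₁ × p₂|.
Here n̂_z ≈ +0.655; the vertex latitude is φ_max = arccos|n̂_z| ≈ 49.1°.
Check via Clairaut: cos φ_max = |cos φ₁| · sin C = cos(0.0°)·sin(139.1°) ≈ 0.655, again giving ≈ 49.1°.

≈ 49°S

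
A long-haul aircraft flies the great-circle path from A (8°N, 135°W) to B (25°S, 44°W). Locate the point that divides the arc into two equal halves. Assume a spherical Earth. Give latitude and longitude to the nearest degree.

Write both endpoints as unit vectors p₁, p₂ with components (cos φ cos λ, cos φ sin λ, sin φ).
The central angle between the endpoints is δ = arccos(p₁·p₂) ≈ 1.645 rad (94.3°).
Interpolate at f = 1/2 with slerp weights a = sin((1−f)δ)/sin δ ≈ 0.735, b = sin(fδ)/sin δ ≈ 0.735.
p = a·p₁ + b·p₂ ≈ (-0.035, -0.977, -0.208); φ = arcsin(p_z) ≈ -12.02°, λ = atan2(p_y, p_x) ≈ -92.08°.

≈ (12°S, 92°W)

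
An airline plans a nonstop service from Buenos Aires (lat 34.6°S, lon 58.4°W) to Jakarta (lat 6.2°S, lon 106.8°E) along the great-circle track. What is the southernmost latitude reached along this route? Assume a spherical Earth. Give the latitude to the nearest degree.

The great circle lies in the plane with unit normal n̂ = (p₁ × p₂)/|p₁ × p₂|.
Here n̂_z ≈ +0.306; the vertex latitude is φ_max = arccos|n̂_z| ≈ 72.2°.
Check via Clairaut: cos φ_max = |cos φ₁| · sin C = cos(34.6°)·sin(158.2°) ≈ 0.306, again giving ≈ 72.2°.

≈ 72°S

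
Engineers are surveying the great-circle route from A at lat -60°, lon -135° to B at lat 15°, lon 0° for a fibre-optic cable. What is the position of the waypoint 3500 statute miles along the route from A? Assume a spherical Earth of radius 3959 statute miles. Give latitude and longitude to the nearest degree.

The haversine formula gives a central angle δ ≈ 2.172 rad (124.4°) between the endpoints. The total great-circle distance is δ·R ≈ 2.172 × 3959 ≈ 8599 mi, so the target fraction is f = 3500/8599 ≈ 0.407.
Interpolate at f ≈ 0.407 with slerp weights a = sin((1−f)δ)/sin δ ≈ 1.164, b = sin(fδ)/sin δ ≈ 0.938.
p = a·p₁ + b·p₂ ≈ (0.494, -0.412, -0.766); φ = arcsin(p_z) ≈ -49.97°, λ = atan2(p_y, p_x) ≈ -39.80°.

≈ lat -50°, lon -40°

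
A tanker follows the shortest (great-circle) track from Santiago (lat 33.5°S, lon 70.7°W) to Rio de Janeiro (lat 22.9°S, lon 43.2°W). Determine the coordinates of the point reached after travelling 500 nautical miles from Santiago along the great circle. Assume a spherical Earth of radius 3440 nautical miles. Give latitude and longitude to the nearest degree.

Write both endpoints as unit vectors p₁, p₂ with components (cos φ cos λ, cos φ sin λ, sin φ).
The central angle between the endpoints is δ = arccos(p₁·p₂) ≈ 0.460 rad (26.3°). The total great-circle distance is δ·R ≈ 0.460 × 3440 ≈ 1582 nmi, so the target fraction is f = 500/1582 ≈ 0.316.
Interpolate at f ≈ 0.316 with slerp weights a = sin((1−f)δ)/sin δ ≈ 0.697, b = sin(fδ)/sin δ ≈ 0.326.
p = a·p₁ + b·p₂ ≈ (0.411, -0.754, -0.512); φ = arcsin(p_z) ≈ -30.78°, λ = atan2(p_y, p_x) ≈ -61.40°.

≈ lat 31°S, lon 61°W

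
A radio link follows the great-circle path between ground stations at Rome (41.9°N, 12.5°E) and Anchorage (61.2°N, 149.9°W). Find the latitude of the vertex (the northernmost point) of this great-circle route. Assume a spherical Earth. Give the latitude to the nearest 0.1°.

The great circle lies in the plane with unit normal n̂ = (p₁ × p₂)/|p₁ × p₂|.
Here n̂_z ≈ -0.112; the vertex latitude is φ_max = arccos|n̂_z| ≈ 83.6°.
Check via Clairaut: cos φ_max = |cos φ₁| · sin C = cos(41.9°)·sin(8.6°) ≈ 0.112, again giving ≈ 83.6°.

≈ 83.6°N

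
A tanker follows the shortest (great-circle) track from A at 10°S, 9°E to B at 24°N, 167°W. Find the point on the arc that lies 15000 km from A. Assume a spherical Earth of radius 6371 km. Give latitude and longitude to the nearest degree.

Write both endpoints as unit vectors p₁, p₂ with components (cos φ cos λ, cos φ sin λ, sin φ).
The central angle between the endpoints is δ = arccos(p₁·p₂) ≈ 2.888 rad (165.5°). The total great-circle distance is δ·R ≈ 2.888 × 6371 ≈ 18402 km, so the target fraction is f = 15000/18402 ≈ 0.815.
Interpolate at f ≈ 0.815 with slerp weights a = sin((1−f)δ)/sin δ ≈ 2.031, b = sin(fδ)/sin δ ≈ 2.827.
p = a·p₁ + b·p₂ ≈ (-0.541, -0.268, 0.797); φ = arcsin(p_z) ≈ 52.87°, λ = atan2(p_y, p_x) ≈ -153.64°.

≈ 53°N, 154°W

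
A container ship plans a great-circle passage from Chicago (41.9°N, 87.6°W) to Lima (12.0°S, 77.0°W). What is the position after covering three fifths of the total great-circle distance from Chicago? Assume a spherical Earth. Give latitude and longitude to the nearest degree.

Write both endpoints as unit vectors p₁, p₂ with components (cos φ cos λ, cos φ sin λ, sin φ).
The central angle between the endpoints is δ = arccos(p₁·p₂) ≈ 0.956 rad (54.8°).
Interpolate at f = 3/5 with slerp weights a = sin((1−f)δ)/sin δ ≈ 0.457, b = sin(fδ)/sin δ ≈ 0.664.
p = a·p₁ + b·p₂ ≈ (0.160, -0.973, 0.167); φ = arcsin(p_z) ≈ 9.61°, λ = atan2(p_y, p_x) ≈ -80.64°.

≈ (10°N, 81°W)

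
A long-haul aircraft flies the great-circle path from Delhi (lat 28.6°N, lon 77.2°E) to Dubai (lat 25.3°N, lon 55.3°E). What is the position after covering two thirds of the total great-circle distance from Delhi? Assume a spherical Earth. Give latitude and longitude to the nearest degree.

≈ lat 27°N, lon 62°E

From cos δ = sin φ₁ sin φ₂ + cos φ₁ cos φ₂ cos Δλ, the central angle is δ ≈ 0.345 rad (19.8°).
Interpolate at f = 2/3 with slerp weights a = sin((1−f)δ)/sin δ ≈ 0.339, b = sin(fδ)/sin δ ≈ 0.674.
p = a·p₁ + b·p₂ ≈ (0.413, 0.792, 0.450); φ = arcsin(p_z) ≈ 26.78°, λ = atan2(p_y, p_x) ≈ 62.45°.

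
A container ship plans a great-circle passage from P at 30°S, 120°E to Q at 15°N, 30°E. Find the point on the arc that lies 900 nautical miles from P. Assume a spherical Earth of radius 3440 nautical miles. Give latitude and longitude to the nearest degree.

Write both endpoints as unit vectors p₁, p₂ with components (cos φ cos λ, cos φ sin λ, sin φ).
The central angle between the endpoints is δ = arccos(p₁·p₂) ≈ 1.701 rad (97.4°). The total great-circle distance is δ·R ≈ 1.701 × 3440 ≈ 5850 nmi, so the target fraction is f = 900/5850 ≈ 0.154.
Interpolate at f ≈ 0.154 with slerp weights a = sin((1−f)δ)/sin δ ≈ 1.000, b = sin(fδ)/sin δ ≈ 0.261.
p = a·p₁ + b·p₂ ≈ (-0.215, 0.876, -0.432); φ = arcsin(p_z) ≈ -25.62°, λ = atan2(p_y, p_x) ≈ 103.77°.

≈ 26°S, 104°E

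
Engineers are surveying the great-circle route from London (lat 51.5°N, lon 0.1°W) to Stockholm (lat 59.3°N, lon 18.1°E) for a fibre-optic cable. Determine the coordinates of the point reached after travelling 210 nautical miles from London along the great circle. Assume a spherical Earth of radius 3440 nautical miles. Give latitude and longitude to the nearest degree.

From cos δ = sin φ₁ sin φ₂ + cos φ₁ cos φ₂ cos Δλ, the central angle is δ ≈ 0.225 rad (12.9°). The total great-circle distance is δ·R ≈ 0.225 × 3440 ≈ 773 nmi, so the target fraction is f = 210/773 ≈ 0.272.
Interpolate at f ≈ 0.272 with slerp weights a = sin((1−f)δ)/sin δ ≈ 0.731, b = sin(fδ)/sin δ ≈ 0.274.
p = a·p₁ + b·p₂ ≈ (0.588, 0.043, 0.808); φ = arcsin(p_z) ≈ 53.87°, λ = atan2(p_y, p_x) ≈ 4.15°.

≈ lat 54°N, lon 4°E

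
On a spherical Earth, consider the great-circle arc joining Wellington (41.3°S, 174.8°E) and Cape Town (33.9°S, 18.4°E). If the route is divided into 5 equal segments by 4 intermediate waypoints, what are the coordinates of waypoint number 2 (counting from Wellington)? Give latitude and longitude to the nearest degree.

Write both endpoints as unit vectors p₁, p₂ with components (cos φ cos λ, cos φ sin λ, sin φ).
The central angle between the endpoints is δ = arccos(p₁·p₂) ≈ 1.776 rad (101.7°).
Interpolate at f = 2/5 with slerp weights a = sin((1−f)δ)/sin δ ≈ 0.894, b = sin(fδ)/sin δ ≈ 0.666.
p = a·p₁ + b·p₂ ≈ (-0.144, 0.235, -0.961); φ = arcsin(p_z) ≈ -73.98°, λ = atan2(p_y, p_x) ≈ 121.49°.

≈ (74°S, 121°E)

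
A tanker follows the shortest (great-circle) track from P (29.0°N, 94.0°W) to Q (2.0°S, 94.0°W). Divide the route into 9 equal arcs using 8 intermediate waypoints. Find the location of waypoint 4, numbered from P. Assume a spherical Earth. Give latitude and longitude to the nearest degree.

Write both endpoints as unit vectors p₁, p₂ with components (cos φ cos λ, cos φ sin λ, sin φ).
The central angle between the endpoints is δ = arccos(p₁·p₂) ≈ 0.541 rad (31.0°).
Interpolate at f = 4/9 with slerp weights a = sin((1−f)δ)/sin δ ≈ 0.575, b = sin(fδ)/sin δ ≈ 0.462.
p = a·p₁ + b·p₂ ≈ (-0.067, -0.963, 0.263); φ = arcsin(p_z) ≈ 15.22°, λ = atan2(p_y, p_x) ≈ -94.00°.

≈ (15°N, 94°W)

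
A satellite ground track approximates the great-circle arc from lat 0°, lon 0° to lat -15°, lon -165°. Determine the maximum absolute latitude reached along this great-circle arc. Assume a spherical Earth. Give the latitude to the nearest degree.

≈ -46°

The great circle lies in the plane with unit normal n̂ = (p₁ × p₂)/|p₁ × p₂|.
Here n̂_z ≈ -0.695; the vertex latitude is φ_max = arccos|n̂_z| ≈ 46.0°.
Check via Clairaut: cos φ_max = |cos φ₁| · sin C = cos(0.0°)·sin(136.0°) ≈ 0.695, again giving ≈ 46.0°.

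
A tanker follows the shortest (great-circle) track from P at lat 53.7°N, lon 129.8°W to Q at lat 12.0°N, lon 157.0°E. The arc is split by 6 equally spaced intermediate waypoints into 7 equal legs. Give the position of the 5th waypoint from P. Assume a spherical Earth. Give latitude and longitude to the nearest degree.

≈ lat 28°N, lon 171°E

Write both endpoints as unit vectors p₁, p₂ with components (cos φ cos λ, cos φ sin λ, sin φ).
The central angle between the endpoints is δ = arccos(p₁·p₂) ≈ 1.229 rad (70.4°).
Interpolate at f = 5/7 with slerp weights a = sin((1−f)δ)/sin δ ≈ 0.365, b = sin(fδ)/sin δ ≈ 0.817.
p = a·p₁ + b·p₂ ≈ (-0.874, 0.146, 0.464); φ = arcsin(p_z) ≈ 27.65°, λ = atan2(p_y, p_x) ≈ 170.51°.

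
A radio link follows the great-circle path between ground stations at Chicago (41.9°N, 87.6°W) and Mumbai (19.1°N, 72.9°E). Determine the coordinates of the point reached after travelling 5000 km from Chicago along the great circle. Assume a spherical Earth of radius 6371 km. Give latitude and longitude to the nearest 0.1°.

≈ 74.8°N, 16.4°W

Convert each endpoint to a unit vector on the sphere (x = cos φ cos λ, y = cos φ sin λ, z = sin φ).
The central angle between the endpoints is δ = arccos(p₁·p₂) ≈ 2.031 rad (116.4°). The total great-circle distance is δ·R ≈ 2.031 × 6371 ≈ 12942 km, so the target fraction is f = 5000/12942 ≈ 0.386.
Interpolate at f ≈ 0.386 with slerp weights a = sin((1−f)δ)/sin δ ≈ 1.058, b = sin(fδ)/sin δ ≈ 0.789.
p = a·p₁ + b·p₂ ≈ (0.252, -0.074, 0.965); φ = arcsin(p_z) ≈ 74.76°, λ = atan2(p_y, p_x) ≈ -16.44°.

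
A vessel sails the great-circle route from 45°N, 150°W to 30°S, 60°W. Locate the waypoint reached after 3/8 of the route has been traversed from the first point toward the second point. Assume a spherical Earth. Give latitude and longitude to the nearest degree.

≈ 21°N, 109°W

From cos δ = sin φ₁ sin φ₂ + cos φ₁ cos φ₂ cos Δλ, the central angle is δ ≈ 1.932 rad (110.7°).
Interpolate at f = 3/8 with slerp weights a = sin((1−f)δ)/sin δ ≈ 0.999, b = sin(fδ)/sin δ ≈ 0.709.
p = a·p₁ + b·p₂ ≈ (-0.305, -0.885, 0.352); φ = arcsin(p_z) ≈ 20.63°, λ = atan2(p_y, p_x) ≈ -109.03°.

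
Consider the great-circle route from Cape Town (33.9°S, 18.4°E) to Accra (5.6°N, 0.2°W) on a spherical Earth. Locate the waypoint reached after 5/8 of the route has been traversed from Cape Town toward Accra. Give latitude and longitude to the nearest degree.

Convert each endpoint to a unit vector on the sphere (x = cos φ cos λ, y = cos φ sin λ, z = sin φ).
The central angle between the endpoints is δ = arccos(p₁·p₂) ≈ 0.755 rad (43.2°).
Interpolate at f = 5/8 with slerp weights a = sin((1−f)δ)/sin δ ≈ 0.408, b = sin(fδ)/sin δ ≈ 0.663.
p = a·p₁ + b·p₂ ≈ (0.981, 0.104, -0.163); φ = arcsin(p_z) ≈ -9.36°, λ = atan2(p_y, p_x) ≈ 6.08°.

≈ (9°S, 6°E)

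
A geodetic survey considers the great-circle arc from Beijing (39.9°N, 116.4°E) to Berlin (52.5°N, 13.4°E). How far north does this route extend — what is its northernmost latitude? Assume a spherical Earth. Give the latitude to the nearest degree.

The great circle lies in the plane with unit normal n̂ = (p₁ × p₂)/|p₁ × p₂|.
Here n̂_z ≈ -0.497; the vertex latitude is φ_max = arccos|n̂_z| ≈ 60.2°.
Check via Clairaut: cos φ_max = |cos φ₁| · sin C = cos(39.9°)·sin(40.4°) ≈ 0.497, again giving ≈ 60.2°.

≈ 60°N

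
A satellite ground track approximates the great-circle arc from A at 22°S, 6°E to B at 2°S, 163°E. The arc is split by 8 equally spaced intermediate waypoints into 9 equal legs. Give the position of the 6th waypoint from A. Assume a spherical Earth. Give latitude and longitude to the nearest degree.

Convert each endpoint to a unit vector on the sphere (x = cos φ cos λ, y = cos φ sin λ, z = sin φ).
The central angle between the endpoints is δ = arccos(p₁·p₂) ≈ 2.568 rad (147.1°).
Interpolate at f = 6/9 with slerp weights a = sin((1−f)δ)/sin δ ≈ 1.391, b = sin(fδ)/sin δ ≈ 1.824.
p = a·p₁ + b·p₂ ≈ (-0.460, 0.668, -0.585); φ = arcsin(p_z) ≈ -35.79°, λ = atan2(p_y, p_x) ≈ 124.58°.

≈ 36°S, 125°E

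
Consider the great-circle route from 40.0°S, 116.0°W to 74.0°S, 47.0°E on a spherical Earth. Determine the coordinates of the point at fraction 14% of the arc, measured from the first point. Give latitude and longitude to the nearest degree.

≈ 49°S, 115°W

The haversine formula gives a central angle δ ≈ 1.142 rad (65.4°) between the endpoints.
Interpolate at f = 0.14 with slerp weights a = sin((1−f)δ)/sin δ ≈ 0.914, b = sin(fδ)/sin δ ≈ 0.175.
p = a·p₁ + b·p₂ ≈ (-0.274, -0.594, -0.756); φ = arcsin(p_z) ≈ -49.12°, λ = atan2(p_y, p_x) ≈ -114.77°.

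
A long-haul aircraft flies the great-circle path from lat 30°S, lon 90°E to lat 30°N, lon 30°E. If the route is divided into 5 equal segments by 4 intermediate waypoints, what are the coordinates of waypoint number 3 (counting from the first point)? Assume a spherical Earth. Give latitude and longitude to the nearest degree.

≈ lat 6°N, lon 55°E

Convert each endpoint to a unit vector on the sphere (x = cos φ cos λ, y = cos φ sin λ, z = sin φ).
The central angle between the endpoints is δ = arccos(p₁·p₂) ≈ 1.445 rad (82.8°).
Interpolate at f = 3/5 with slerp weights a = sin((1−f)δ)/sin δ ≈ 0.551, b = sin(fδ)/sin δ ≈ 0.769.
p = a·p₁ + b·p₂ ≈ (0.576, 0.810, 0.109); φ = arcsin(p_z) ≈ 6.25°, λ = atan2(p_y, p_x) ≈ 54.56°.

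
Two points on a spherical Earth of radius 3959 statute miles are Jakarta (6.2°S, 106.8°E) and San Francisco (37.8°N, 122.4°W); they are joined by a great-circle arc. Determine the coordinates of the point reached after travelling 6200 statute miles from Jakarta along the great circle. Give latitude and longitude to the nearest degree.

Convert each endpoint to a unit vector on the sphere (x = cos φ cos λ, y = cos φ sin λ, z = sin φ).
The central angle between the endpoints is δ = arccos(p₁·p₂) ≈ 2.189 rad (125.4°). The total great-circle distance is δ·R ≈ 2.189 × 3959 ≈ 8666 mi, so the target fraction is f = 6200/8666 ≈ 0.715.
Interpolate at f ≈ 0.715 with slerp weights a = sin((1−f)δ)/sin δ ≈ 0.716, b = sin(fδ)/sin δ ≈ 1.227.
p = a·p₁ + b·p₂ ≈ (-0.725, -0.137, 0.675); φ = arcsin(p_z) ≈ 42.43°, λ = atan2(p_y, p_x) ≈ -169.27°.

≈ 42°N, 169°W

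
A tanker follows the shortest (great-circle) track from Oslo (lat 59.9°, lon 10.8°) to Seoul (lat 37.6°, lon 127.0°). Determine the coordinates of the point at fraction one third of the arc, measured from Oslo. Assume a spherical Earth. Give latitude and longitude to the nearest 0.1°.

≈ lat 67.5°, lon 61.9°

Write both endpoints as unit vectors p₁, p₂ with components (cos φ cos λ, cos φ sin λ, sin φ).
The central angle between the endpoints is δ = arccos(p₁·p₂) ≈ 1.211 rad (69.4°).
Interpolate at f = 1/3 with slerp weights a = sin((1−f)δ)/sin δ ≈ 0.772, b = sin(fδ)/sin δ ≈ 0.420.
p = a·p₁ + b·p₂ ≈ (0.180, 0.338, 0.924); φ = arcsin(p_z) ≈ 67.48°, λ = atan2(p_y, p_x) ≈ 61.95°.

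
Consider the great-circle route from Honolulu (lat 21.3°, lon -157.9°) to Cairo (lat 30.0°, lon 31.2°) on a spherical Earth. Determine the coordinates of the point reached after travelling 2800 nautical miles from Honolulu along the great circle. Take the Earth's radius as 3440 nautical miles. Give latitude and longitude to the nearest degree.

Convert each endpoint to a unit vector on the sphere (x = cos φ cos λ, y = cos φ sin λ, z = sin φ).
The central angle between the endpoints is δ = arccos(p₁·p₂) ≈ 2.233 rad (128.0°). The total great-circle distance is δ·R ≈ 2.233 × 3440 ≈ 7683 nmi, so the target fraction is f = 2800/7683 ≈ 0.364.
Interpolate at f ≈ 0.364 with slerp weights a = sin((1−f)δ)/sin δ ≈ 1.254, b = sin(fδ)/sin δ ≈ 0.922.
p = a·p₁ + b·p₂ ≈ (-0.399, -0.026, 0.916); φ = arcsin(p_z) ≈ 66.41°, λ = atan2(p_y, p_x) ≈ -176.30°.

≈ lat 66°, lon -176°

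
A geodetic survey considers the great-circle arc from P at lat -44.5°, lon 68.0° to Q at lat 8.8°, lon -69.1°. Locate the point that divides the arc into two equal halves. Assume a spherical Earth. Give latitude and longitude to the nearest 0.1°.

≈ lat -39.2°, lon -22.9°

Write both endpoints as unit vectors p₁, p₂ with components (cos φ cos λ, cos φ sin λ, sin φ).
The central angle between the endpoints is δ = arccos(p₁·p₂) ≈ 2.244 rad (128.6°).
Interpolate at f = 1/2 with slerp weights a = sin((1−f)δ)/sin δ ≈ 1.152, b = sin(fδ)/sin δ ≈ 1.152.
p = a·p₁ + b·p₂ ≈ (0.714, -0.302, -0.631); φ = arcsin(p_z) ≈ -39.16°, λ = atan2(p_y, p_x) ≈ -22.91°.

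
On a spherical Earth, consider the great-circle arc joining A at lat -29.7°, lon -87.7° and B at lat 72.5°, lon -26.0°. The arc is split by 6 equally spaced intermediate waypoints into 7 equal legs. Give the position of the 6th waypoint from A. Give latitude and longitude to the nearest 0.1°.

≈ lat 60.5°, lon -52.8°

From cos δ = sin φ₁ sin φ₂ + cos φ₁ cos φ₂ cos Δλ, the central angle is δ ≈ 1.927 rad (110.4°).
Interpolate at f = 6/7 with slerp weights a = sin((1−f)δ)/sin δ ≈ 0.290, b = sin(fδ)/sin δ ≈ 1.063.
p = a·p₁ + b·p₂ ≈ (0.298, -0.392, 0.871); φ = arcsin(p_z) ≈ 60.52°, λ = atan2(p_y, p_x) ≈ -52.79°.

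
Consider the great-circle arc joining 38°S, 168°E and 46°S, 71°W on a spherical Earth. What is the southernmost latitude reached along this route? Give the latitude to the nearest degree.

≈ 62°S

The great circle lies in the plane with unit normal n̂ = (p₁ × p₂)/|p₁ × p₂|.
Here n̂_z ≈ +0.475; the vertex latitude is φ_max = arccos|n̂_z| ≈ 61.6°.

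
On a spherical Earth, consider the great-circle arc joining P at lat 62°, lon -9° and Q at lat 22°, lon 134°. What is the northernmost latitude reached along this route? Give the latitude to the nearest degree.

≈ 75°

The great circle lies in the plane with unit normal n̂ = (p₁ × p₂)/|p₁ × p₂|.
Here n̂_z ≈ +0.262; the vertex latitude is φ_max = arccos|n̂_z| ≈ 74.8°.
Check via Clairaut: cos φ_max = |cos φ₁| · sin C = cos(62.0°)·sin(33.9°) ≈ 0.262, again giving ≈ 74.8°.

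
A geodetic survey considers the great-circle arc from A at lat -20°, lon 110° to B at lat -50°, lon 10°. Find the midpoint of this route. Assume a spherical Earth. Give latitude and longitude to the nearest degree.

≈ lat -47°, lon 73°

From cos δ = sin φ₁ sin φ₂ + cos φ₁ cos φ₂ cos Δλ, the central angle is δ ≈ 1.413 rad (81.0°).
Interpolate at f = 1/2 with slerp weights a = sin((1−f)δ)/sin δ ≈ 0.657, b = sin(fδ)/sin δ ≈ 0.657.
p = a·p₁ + b·p₂ ≈ (0.205, 0.654, -0.728); φ = arcsin(p_z) ≈ -46.75°, λ = atan2(p_y, p_x) ≈ 72.60°.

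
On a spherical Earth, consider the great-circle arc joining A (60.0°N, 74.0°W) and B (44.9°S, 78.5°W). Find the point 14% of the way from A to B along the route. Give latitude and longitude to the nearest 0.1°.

The haversine formula gives a central angle δ ≈ 1.832 rad (105.0°) between the endpoints.
Interpolate at f = 0.14 with slerp weights a = sin((1−f)δ)/sin δ ≈ 1.035, b = sin(fδ)/sin δ ≈ 0.263.
p = a·p₁ + b·p₂ ≈ (0.180, -0.680, 0.711); φ = arcsin(p_z) ≈ 45.32°, λ = atan2(p_y, p_x) ≈ -75.19°.

≈ (45.3°N, 75.2°W)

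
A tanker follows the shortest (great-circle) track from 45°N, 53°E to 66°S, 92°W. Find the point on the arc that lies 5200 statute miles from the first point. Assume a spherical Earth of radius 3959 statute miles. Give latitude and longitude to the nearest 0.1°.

≈ 24.5°S, 21.3°E

From cos δ = sin φ₁ sin φ₂ + cos φ₁ cos φ₂ cos Δλ, the central angle is δ ≈ 2.650 rad (151.8°). The total great-circle distance is δ·R ≈ 2.650 × 3959 ≈ 10491 mi, so the target fraction is f = 5200/10491 ≈ 0.496.
Interpolate at f ≈ 0.496 with slerp weights a = sin((1−f)δ)/sin δ ≈ 2.061, b = sin(fδ)/sin δ ≈ 2.049.
p = a·p₁ + b·p₂ ≈ (0.848, 0.331, -0.415); φ = arcsin(p_z) ≈ -24.49°, λ = atan2(p_y, p_x) ≈ 21.32°.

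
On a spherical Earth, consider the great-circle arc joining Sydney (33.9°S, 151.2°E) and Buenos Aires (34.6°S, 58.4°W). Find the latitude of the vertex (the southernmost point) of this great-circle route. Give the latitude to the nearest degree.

The great circle lies in the plane with unit normal n̂ = (p₁ × p₂)/|p₁ × p₂|.
Here n̂_z ≈ +0.351; the vertex latitude is φ_max = arccos|n̂_z| ≈ 69.4°.
Check via Clairaut: cos φ_max = |cos φ₁| · sin C = cos(33.9°)·sin(155.0°) ≈ 0.351, again giving ≈ 69.4°.

≈ 69°S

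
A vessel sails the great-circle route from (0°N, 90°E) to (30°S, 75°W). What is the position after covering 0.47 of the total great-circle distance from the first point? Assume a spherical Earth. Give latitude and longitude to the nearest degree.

From cos δ = sin φ₁ sin φ₂ + cos φ₁ cos φ₂ cos Δλ, the central angle is δ ≈ 2.562 rad (146.8°).
Interpolate at f = 0.47 with slerp weights a = sin((1−f)δ)/sin δ ≈ 1.784, b = sin(fδ)/sin δ ≈ 1.704.
p = a·p₁ + b·p₂ ≈ (0.382, 0.359, -0.852); φ = arcsin(p_z) ≈ -58.41°, λ = atan2(p_y, p_x) ≈ 43.20°.

≈ (58°S, 43°E)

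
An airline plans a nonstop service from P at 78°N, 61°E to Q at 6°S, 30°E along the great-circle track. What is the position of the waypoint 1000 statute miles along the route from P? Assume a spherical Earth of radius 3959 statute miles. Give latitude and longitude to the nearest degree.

The haversine formula gives a central angle δ ≈ 1.496 rad (85.7°) between the endpoints. The total great-circle distance is δ·R ≈ 1.496 × 3959 ≈ 5922 mi, so the target fraction is f = 1000/5922 ≈ 0.169.
Interpolate at f ≈ 0.169 with slerp weights a = sin((1−f)δ)/sin δ ≈ 0.949, b = sin(fδ)/sin δ ≈ 0.251.
p = a·p₁ + b·p₂ ≈ (0.312, 0.297, 0.903); φ = arcsin(p_z) ≈ 64.49°, λ = atan2(p_y, p_x) ≈ 43.66°.

≈ 64°N, 44°E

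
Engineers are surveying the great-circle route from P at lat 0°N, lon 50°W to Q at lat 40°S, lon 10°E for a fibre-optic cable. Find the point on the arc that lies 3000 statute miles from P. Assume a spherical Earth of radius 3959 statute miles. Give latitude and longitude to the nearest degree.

≈ lat 29°S, lon 16°W

Write both endpoints as unit vectors p₁, p₂ with components (cos φ cos λ, cos φ sin λ, sin φ).
The central angle between the endpoints is δ = arccos(p₁·p₂) ≈ 1.178 rad (67.5°). The total great-circle distance is δ·R ≈ 1.178 × 3959 ≈ 4663 mi, so the target fraction is f = 3000/4663 ≈ 0.643.
Interpolate at f ≈ 0.643 with slerp weights a = sin((1−f)δ)/sin δ ≈ 0.441, b = sin(fδ)/sin δ ≈ 0.744.
p = a·p₁ + b·p₂ ≈ (0.845, -0.239, -0.478); φ = arcsin(p_z) ≈ -28.57°, λ = atan2(p_y, p_x) ≈ -15.80°.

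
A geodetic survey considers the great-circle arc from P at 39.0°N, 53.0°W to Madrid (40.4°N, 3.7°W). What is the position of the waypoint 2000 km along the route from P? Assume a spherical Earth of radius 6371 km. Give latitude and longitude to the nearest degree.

≈ 42°N, 30°W

From cos δ = sin φ₁ sin φ₂ + cos φ₁ cos φ₂ cos Δλ, the central angle is δ ≈ 0.654 rad (37.5°). The total great-circle distance is δ·R ≈ 0.654 × 6371 ≈ 4165 km, so the target fraction is f = 2000/4165 ≈ 0.480.
Interpolate at f ≈ 0.480 with slerp weights a = sin((1−f)δ)/sin δ ≈ 0.548, b = sin(fδ)/sin δ ≈ 0.508.
p = a·p₁ + b·p₂ ≈ (0.642, -0.365, 0.674); φ = arcsin(p_z) ≈ 42.38°, λ = atan2(p_y, p_x) ≈ -29.62°.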